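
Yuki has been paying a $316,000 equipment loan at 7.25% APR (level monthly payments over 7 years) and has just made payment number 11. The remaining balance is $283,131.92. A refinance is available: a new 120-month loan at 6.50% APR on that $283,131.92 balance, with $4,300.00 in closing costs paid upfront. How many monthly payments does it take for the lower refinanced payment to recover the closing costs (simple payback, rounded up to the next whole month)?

3 months

Current payment = 316,000 × 7.25%/12 / (1 − (1+0.0060417)^−84) = $4,808.00.
Refinanced payment = 283,131.92 × 0.0054167 / (1 − (1+0.0054167)^−120) = $3,214.91.
Monthly savings = $4,808.00 − $3,214.91 = $1,593.09.
Break-even = $4,300.00 / $1,593.09 = 2.70 → 3 months.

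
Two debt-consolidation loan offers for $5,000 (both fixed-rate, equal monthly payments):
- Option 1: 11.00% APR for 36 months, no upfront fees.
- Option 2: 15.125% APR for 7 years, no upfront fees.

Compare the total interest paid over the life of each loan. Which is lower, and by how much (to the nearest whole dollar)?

Option 1 by $2,241

Option 1: monthly rate = 11%/12 = 0.0091667; payment = 5,000 × 0.0091667 / (1 − (1+0.0091667)^−36) = $163.69.
Total interest on Option 1 = 36 × $163.69 − $5,000 = $892.84.
Option 2: at 15.125% the monthly rate is 0.0126042, so the payment is 5,000 × 0.0126042 / (1 − 1.0126042^−84) = $96.83.
Total interest on Option 2 = 84 × $96.83 − $5,000 = $3,133.72.
Option 1 is lower by $2,240.88.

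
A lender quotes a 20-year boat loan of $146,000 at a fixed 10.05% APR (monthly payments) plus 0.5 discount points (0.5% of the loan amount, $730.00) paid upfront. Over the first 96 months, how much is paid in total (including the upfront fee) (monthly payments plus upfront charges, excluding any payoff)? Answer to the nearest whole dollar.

At 10.05% the monthly rate is 0.0083750, so the payment is 146,000 × 0.0083750 / (1 − 1.0083750^−240) = $1,413.77.
Total outlay = 96 × $1,413.77 + $730.00 = $136,451.92.

$136,452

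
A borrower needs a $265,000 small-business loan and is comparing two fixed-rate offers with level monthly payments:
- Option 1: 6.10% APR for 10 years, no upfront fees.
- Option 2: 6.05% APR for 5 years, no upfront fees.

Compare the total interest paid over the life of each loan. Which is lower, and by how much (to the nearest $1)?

Option 2 by $46,883

Option 1: at 6.10% the monthly rate is 0.0050833, so the payment is 265,000 × 0.0050833 / (1 − 1.0050833^−120) = $2,955.37.
Total interest on Option 1 = 120 × $2,955.37 − $265,000 = $89,644.40.
Option 2: at 6.05% the monthly rate is 0.0050417, so the payment is 265,000 × 0.0050417 / (1 − 1.0050417^−60) = $5,129.36.
Total interest on Option 2 = 60 × $5,129.36 − $265,000 = $42,761.60.
Option 2 is lower by $46,882.80.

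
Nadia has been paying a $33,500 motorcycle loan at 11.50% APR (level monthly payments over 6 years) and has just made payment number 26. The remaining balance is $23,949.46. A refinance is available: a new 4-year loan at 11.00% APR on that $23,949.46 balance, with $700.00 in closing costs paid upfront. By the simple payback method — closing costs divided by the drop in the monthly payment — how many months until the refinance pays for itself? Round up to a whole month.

26 months

Current payment = 33,500 × 11.5%/12 / (1 − (1+0.0095833)^−72) = $646.25.
Refinanced payment = 23,949.46 × 0.0091667 / (1 − (1+0.0091667)^−48) = $618.99.
Monthly savings = $646.25 − $618.99 = $27.26.
Break-even = $700.00 / $27.26 = 25.68 → 26 months.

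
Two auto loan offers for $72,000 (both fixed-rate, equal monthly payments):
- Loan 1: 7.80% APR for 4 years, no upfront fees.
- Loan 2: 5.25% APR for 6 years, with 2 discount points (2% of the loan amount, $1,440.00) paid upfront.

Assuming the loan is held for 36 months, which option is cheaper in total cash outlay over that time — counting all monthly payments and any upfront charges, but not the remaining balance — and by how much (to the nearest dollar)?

Loan 1: at 7.80% the monthly rate is 0.0065000, so the payment is 72,000 × 0.0065000 / (1 − 1.0065000^−48) = $1,750.98.
Loan 2: at 5.25% the monthly rate is 0.0043750, so the payment is 72,000 × 0.0043750 / (1 − 1.0043750^−72) = $1,167.92.
Over 36 months: Loan 1 costs 36 × $1,750.98 = $63,035.28; Loan 2 costs 36 × $1,167.92 + $1,440.00 = $43,485.12.
Loan 2 is cheaper by $63,035.28 − $43,485.12 = $19,550.16.

Loan 2 by $19,550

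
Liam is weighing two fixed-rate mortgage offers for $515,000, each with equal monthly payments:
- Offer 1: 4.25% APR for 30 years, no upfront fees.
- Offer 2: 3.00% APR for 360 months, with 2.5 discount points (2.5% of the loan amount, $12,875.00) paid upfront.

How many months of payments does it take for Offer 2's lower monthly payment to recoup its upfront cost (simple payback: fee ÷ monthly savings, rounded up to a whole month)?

Offer 1: monthly rate = 4.25%/12 = 0.0035417; payment = 515,000 × 0.0035417 / (1 − (1+0.0035417)^−360) = $2,533.49.
Offer 2: monthly rate = 3%/12 = 0.0025000; payment = 515,000 × 0.0025000 / (1 − (1+0.0025000)^−360) = $2,171.26.
Monthly savings = $2,533.49 − $2,171.26 = $362.23.
Break-even = $12,875.00 / $362.23 = 35.54 → 36 months.

36 months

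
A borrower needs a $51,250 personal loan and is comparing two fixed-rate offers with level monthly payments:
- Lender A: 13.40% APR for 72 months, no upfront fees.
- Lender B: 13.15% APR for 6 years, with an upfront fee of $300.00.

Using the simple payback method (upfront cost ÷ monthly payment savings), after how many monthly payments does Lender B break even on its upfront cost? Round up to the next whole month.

45 months

Lender A: monthly rate = 13.4%/12 = 0.0111667; payment = 51,250 × 0.0111667 / (1 − (1+0.0111667)^−72) = $1,039.65.
Lender B: monthly rate = 13.15%/12 = 0.0109583; payment = 51,250 × 0.0109583 / (1 − (1+0.0109583)^−72) = $1,032.86.
Monthly savings = $1,039.65 − $1,032.86 = $6.79.
Break-even = $300.00 / $6.79 = 44.18 → 45 months.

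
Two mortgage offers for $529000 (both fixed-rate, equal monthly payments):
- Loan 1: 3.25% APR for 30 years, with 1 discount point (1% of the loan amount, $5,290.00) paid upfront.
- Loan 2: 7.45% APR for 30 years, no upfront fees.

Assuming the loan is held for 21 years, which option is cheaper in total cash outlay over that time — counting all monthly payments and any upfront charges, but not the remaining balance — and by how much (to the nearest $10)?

Loan 1 by $342,090

Loan 1: monthly rate = 3.25%/12 = 0.0027083; payment = 529,000 × 0.0027083 / (1 − (1+0.0027083)^−360) = $2,302.24.
Loan 2: monthly rate = 7.45%/12 = 0.0062083; payment = 529,000 × 0.0062083 / (1 − (1+0.0062083)^−360) = $3,680.75.
Over 252 months: Loan 1 costs 252 × $2,302.24 + $5,290.00 = $585,454.48; Loan 2 costs 252 × $3,680.75 = $927,549.00.
Loan 1 is cheaper by $927,549.00 − $585,454.48 = $342,094.52.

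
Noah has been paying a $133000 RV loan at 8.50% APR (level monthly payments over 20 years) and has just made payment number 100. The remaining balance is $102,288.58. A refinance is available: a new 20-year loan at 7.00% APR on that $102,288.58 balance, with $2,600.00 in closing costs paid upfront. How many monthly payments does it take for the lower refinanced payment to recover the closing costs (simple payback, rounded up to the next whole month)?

8 months

Current payment = 133,000 × 8.5%/12 / (1 − (1+0.0070833)^−240) = $1,154.20.
Refinanced payment = 102,288.58 × 0.0058333 / (1 − (1+0.0058333)^−240) = $793.04.
Monthly savings = $1,154.20 − $793.04 = $361.16.
Break-even = $2,600.00 / $361.16 = 7.20 → 8 months.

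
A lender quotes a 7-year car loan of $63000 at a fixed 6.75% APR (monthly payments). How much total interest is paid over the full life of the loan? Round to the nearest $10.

Monthly rate = 6.75%/12 = 0.0056250; payment = 63,000 × 0.0056250 / (1 − (1+0.0056250)^−84) = $943.16.
Total paid = 84 × $943.16 = $79,225.44; interest = $79,225.44 − $63,000 = $16,225.44.

$16,230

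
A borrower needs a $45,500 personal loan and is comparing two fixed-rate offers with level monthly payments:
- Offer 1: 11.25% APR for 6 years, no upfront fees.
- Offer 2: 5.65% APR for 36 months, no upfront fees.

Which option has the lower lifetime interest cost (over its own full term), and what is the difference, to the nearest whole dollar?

Offer 2 by $13,204

Offer 1: monthly rate = 11.25%/12 = 0.0093750; payment = 45,500 × 0.0093750 / (1 − (1+0.0093750)^−72) = $871.89.
Total interest on Offer 1 = 72 × $871.89 − $45,500 = $17,276.08.
Offer 2: at 5.65% the monthly rate is 0.0047083, so the payment is 45,500 × 0.0047083 / (1 − 1.0047083^−36) = $1,376.99.
Total interest on Offer 2 = 36 × $1,376.99 − $45,500 = $4,071.64.
Offer 2 is lower by $13,204.44.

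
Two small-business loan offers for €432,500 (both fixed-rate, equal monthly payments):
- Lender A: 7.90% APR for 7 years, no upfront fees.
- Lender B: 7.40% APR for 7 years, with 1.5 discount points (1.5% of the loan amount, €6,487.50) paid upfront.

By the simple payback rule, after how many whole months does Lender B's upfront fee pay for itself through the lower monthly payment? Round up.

61 months

Lender A: at 7.90% the monthly rate is 0.0065833, so the payment is 432,500 × 0.0065833 / (1 − 1.0065833^−84) = €6,719.51.
Lender B: at 7.40% the monthly rate is 0.0061667, so the payment is 432,500 × 0.0061667 / (1 − 1.0061667^−84) = €6,612.48.
Monthly savings = €6,719.51 − €6,612.48 = €107.03.
Break-even = €6,487.50 / €107.03 = 60.61 → 61 months.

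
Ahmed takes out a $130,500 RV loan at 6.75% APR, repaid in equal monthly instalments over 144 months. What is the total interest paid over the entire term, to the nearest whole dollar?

$60,258

Monthly rate = 6.75%/12 = 0.0056250; payment = 130,500 × 0.0056250 / (1 − (1+0.0056250)^−144) = $1,324.71.
Total paid = 144 × $1,324.71 = $190,758.24; interest = $190,758.24 − $130,500 = $60,258.24.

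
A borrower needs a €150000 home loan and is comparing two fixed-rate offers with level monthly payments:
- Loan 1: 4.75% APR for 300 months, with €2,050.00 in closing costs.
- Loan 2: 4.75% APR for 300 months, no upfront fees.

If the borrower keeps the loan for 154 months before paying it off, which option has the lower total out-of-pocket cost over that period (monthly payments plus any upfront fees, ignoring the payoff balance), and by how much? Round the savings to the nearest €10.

Loan 2 by €2,050

Loan 1: monthly rate = 4.75%/12 = 0.0039583; payment = 150,000 × 0.0039583 / (1 − (1+0.0039583)^−300) = €855.18.
Loan 2: monthly rate = 4.75%/12 = 0.0039583; payment = 150,000 × 0.0039583 / (1 − (1+0.0039583)^−300) = €855.18.
Over 154 months: Loan 1 costs 154 × €855.18 + €2,050.00 = €133,747.72; Loan 2 costs 154 × €855.18 = €131,697.72.
Loan 2 is cheaper by €133,747.72 − €131,697.72 = €2,050.00.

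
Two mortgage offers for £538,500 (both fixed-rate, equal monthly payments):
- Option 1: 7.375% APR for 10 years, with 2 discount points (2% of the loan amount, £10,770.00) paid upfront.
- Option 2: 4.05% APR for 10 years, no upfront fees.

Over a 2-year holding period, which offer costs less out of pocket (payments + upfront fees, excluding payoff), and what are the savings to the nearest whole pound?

Option 2 by £32,182

Option 1: monthly rate = 7.375%/12 = 0.0061458; payment = 538,500 × 0.0061458 / (1 − (1+0.0061458)^−120) = £6,357.01.
Option 2: monthly rate = 4.05%/12 = 0.0033750; payment = 538,500 × 0.0033750 / (1 − (1+0.0033750)^−120) = £5,464.86.
Over 24 months: Option 1 costs 24 × £6,357.01 + £10,770.00 = £163,338.24; Option 2 costs 24 × £5,464.86 = £131,156.64.
Option 2 is cheaper by £163,338.24 − £131,156.64 = £32,181.60.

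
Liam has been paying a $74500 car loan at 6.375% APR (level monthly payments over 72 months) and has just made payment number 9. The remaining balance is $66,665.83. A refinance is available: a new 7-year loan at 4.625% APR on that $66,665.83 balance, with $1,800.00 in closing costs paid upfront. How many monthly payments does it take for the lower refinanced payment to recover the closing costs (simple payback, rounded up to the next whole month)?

Current payment = 74,500 × 6.375%/12 / (1 − (1+0.0053125)^−72) = $1,247.91.
Refinanced payment = 66,665.83 × 0.0038542 / (1 − (1+0.0038542)^−84) = $930.55.
Monthly savings = $1,247.91 − $930.55 = $317.36.
Break-even = $1,800.00 / $317.36 = 5.67 → 6 months.

6 months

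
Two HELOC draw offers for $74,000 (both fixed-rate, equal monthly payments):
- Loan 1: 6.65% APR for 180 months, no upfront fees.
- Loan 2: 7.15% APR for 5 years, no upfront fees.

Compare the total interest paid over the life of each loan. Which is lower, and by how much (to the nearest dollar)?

Loan 1: monthly rate = 6.65%/12 = 0.0055417; payment = 74,000 × 0.0055417 / (1 − (1+0.0055417)^−180) = $650.74.
Total interest on Loan 1 = 180 × $650.74 − $74,000 = $43,133.20.
Loan 2: monthly rate = 7.15%/12 = 0.0059583; payment = 74,000 × 0.0059583 / (1 − (1+0.0059583)^−60) = $1,470.53.
Total interest on Loan 2 = 60 × $1,470.53 − $74,000 = $14,231.80.
Loan 2 is lower by $28,901.40.

Loan 2 by $28,901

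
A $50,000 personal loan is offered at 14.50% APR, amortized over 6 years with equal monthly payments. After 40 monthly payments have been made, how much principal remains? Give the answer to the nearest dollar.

$27,563

With monthly rate i = 14.5%/12 = 0.0120833, the balance after k of n payments is P · [(1+i)^n − (1+i)^k] / [(1+i)^n − 1].
(1+0.0120833)^72 = 2.37449721 and (1+0.0120833)^40 = 1.61677998, so the balance is 50,000 × (2.37449721 − 1.61677998) / (2.37449721 − 1) = $27,563.43.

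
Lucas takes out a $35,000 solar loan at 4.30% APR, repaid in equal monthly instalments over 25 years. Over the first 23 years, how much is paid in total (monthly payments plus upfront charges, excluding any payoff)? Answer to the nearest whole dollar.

Monthly rate = 4.3%/12 = 0.0035833; payment = 35,000 × 0.0035833 / (1 − (1+0.0035833)^−300) = $190.59.
Total outlay = 276 × $190.59 = $52,602.84.

$52,603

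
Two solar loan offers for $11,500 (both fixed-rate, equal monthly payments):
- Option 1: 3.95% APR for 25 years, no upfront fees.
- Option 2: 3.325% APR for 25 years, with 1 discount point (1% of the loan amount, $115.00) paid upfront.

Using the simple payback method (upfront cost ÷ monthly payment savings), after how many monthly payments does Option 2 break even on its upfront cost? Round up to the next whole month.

Option 1: monthly rate = 3.95%/12 = 0.0032917; payment = 11,500 × 0.0032917 / (1 − (1+0.0032917)^−300) = $60.38.
Option 2: monthly rate = 3.325%/12 = 0.0027708; payment = 11,500 × 0.0027708 / (1 − (1+0.0027708)^−300) = $56.50.
Monthly savings = $60.38 − $56.50 = $3.88.
Break-even = $115.00 / $3.88 = 29.64 → 30 months.

30 months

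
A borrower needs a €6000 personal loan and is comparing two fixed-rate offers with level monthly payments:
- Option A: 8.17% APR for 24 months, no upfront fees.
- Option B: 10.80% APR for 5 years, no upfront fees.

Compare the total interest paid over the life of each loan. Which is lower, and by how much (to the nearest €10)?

Option A: at 8.17% the monthly rate is 0.0068083, so the payment is 6,000 × 0.0068083 / (1 − 1.0068083^−24) = €271.83.
Total interest on Option A = 24 × €271.83 − €6,000 = €523.92.
Option B: monthly rate = 10.8%/12 = 0.0090000; payment = 6,000 × 0.0090000 / (1 − (1+0.0090000)^−60) = €129.86.
Total interest on Option B = 60 × €129.86 − €6,000 = €1,791.60.
Option A is lower by €1,267.68.

Option A by €1,270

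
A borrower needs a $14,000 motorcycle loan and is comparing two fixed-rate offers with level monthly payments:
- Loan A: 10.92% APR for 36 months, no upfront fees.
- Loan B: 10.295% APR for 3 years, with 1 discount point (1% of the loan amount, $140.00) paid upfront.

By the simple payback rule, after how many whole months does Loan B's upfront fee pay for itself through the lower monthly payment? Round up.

34 months

Loan A: monthly rate = 10.92%/12 = 0.0091000; payment = 14,000 × 0.0091000 / (1 − (1+0.0091000)^−36) = $457.81.
Loan B: monthly rate = 10.295%/12 = 0.0085792; payment = 14,000 × 0.0085792 / (1 − (1+0.0085792)^−36) = $453.68.
Monthly savings = $457.81 − $453.68 = $4.13.
Break-even = $140.00 / $4.13 = 33.90 → 34 months.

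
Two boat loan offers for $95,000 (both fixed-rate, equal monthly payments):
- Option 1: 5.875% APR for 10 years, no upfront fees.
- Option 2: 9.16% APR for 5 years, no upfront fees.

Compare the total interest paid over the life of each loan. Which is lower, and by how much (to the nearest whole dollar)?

Option 1: monthly rate = 5.875%/12 = 0.0048958; payment = 95,000 × 0.0048958 / (1 − (1+0.0048958)^−120) = $1,048.74.
Total interest on Option 1 = 120 × $1,048.74 − $95,000 = $30,848.80.
Option 2: at 9.16% the monthly rate is 0.0076333, so the payment is 95,000 × 0.0076333 / (1 − 1.0076333^−60) = $1,979.43.
Total interest on Option 2 = 60 × $1,979.43 − $95,000 = $23,765.80.
Option 2 is lower by $7,083.00.

Option 2 by $7,083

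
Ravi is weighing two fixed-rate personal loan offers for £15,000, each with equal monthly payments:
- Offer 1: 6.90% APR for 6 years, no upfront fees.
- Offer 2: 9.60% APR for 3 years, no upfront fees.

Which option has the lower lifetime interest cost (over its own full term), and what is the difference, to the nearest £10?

Offer 1: monthly rate = 6.9%/12 = 0.0057500; payment = 15,000 × 0.0057500 / (1 − (1+0.0057500)^−72) = £255.02.
Total interest on Offer 1 = 72 × £255.02 − £15,000 = £3,361.44.
Offer 2: at 9.60% the monthly rate is 0.0080000, so the payment is 15,000 × 0.0080000 / (1 − 1.0080000^−36) = £481.20.
Total interest on Offer 2 = 36 × £481.20 − £15,000 = £2,323.20.
Offer 2 is lower by £1,038.24.

Offer 2 by £1,040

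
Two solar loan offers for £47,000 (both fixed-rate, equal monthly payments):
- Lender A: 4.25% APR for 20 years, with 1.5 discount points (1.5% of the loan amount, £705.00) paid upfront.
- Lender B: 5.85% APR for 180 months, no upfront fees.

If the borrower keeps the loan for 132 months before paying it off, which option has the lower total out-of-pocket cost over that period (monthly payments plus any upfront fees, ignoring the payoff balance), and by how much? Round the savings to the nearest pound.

Lender A: at 4.25% the monthly rate is 0.0035417, so the payment is 47,000 × 0.0035417 / (1 − 1.0035417^−240) = £291.04.
Lender B: at 5.85% the monthly rate is 0.0048750, so the payment is 47,000 × 0.0048750 / (1 − 1.0048750^−180) = £392.81.
Over 132 months: Lender A costs 132 × £291.04 + £705.00 = £39,122.28; Lender B costs 132 × £392.81 = £51,850.92.
Lender A is cheaper by £51,850.92 − £39,122.28 = £12,728.64.

Lender A by £12,729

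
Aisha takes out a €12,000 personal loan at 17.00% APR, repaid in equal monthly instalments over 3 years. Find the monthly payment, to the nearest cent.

Monthly rate = 17%/12 = 0.0141667; payment = 12,000 × 0.0141667 / (1 − (1+0.0141667)^−36) = €427.83.

€427.83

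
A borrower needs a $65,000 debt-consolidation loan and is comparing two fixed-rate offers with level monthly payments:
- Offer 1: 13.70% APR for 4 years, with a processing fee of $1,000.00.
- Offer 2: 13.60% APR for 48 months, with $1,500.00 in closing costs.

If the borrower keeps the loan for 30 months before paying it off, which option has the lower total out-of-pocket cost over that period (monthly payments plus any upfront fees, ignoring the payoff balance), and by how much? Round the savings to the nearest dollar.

Offer 1: at 13.70% the monthly rate is 0.0114167, so the payment is 65,000 × 0.0114167 / (1 − 1.0114167^−48) = $1,766.45.
Offer 2: at 13.60% the monthly rate is 0.0113333, so the payment is 65,000 × 0.0113333 / (1 − 1.0113333^−48) = $1,763.21.
Over 30 months: Offer 1 costs 30 × $1,766.45 + $1,000.00 = $53,993.50; Offer 2 costs 30 × $1,763.21 + $1,500.00 = $54,396.30.
Offer 1 is cheaper by $54,396.30 − $53,993.50 = $402.80.

Offer 1 by $403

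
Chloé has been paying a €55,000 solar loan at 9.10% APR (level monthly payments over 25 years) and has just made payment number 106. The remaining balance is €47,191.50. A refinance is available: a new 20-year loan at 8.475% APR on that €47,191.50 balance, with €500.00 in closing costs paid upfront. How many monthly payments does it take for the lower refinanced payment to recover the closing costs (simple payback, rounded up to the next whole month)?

Current payment = 55,000 × 9.1%/12 / (1 − (1+0.0075833)^−300) = €465.33.
Refinanced payment = 47,191.50 × 0.0070625 / (1 − (1+0.0070625)^−240) = €408.79.
Monthly savings = €465.33 − €408.79 = €56.54.
Break-even = €500.00 / €56.54 = 8.84 → 9 months.

9 months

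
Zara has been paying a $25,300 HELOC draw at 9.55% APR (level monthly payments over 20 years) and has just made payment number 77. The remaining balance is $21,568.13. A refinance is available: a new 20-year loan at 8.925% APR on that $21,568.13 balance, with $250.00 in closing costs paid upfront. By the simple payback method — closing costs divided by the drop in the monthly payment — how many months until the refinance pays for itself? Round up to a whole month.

Current payment = 25,300 × 9.55%/12 / (1 − (1+0.0079583)^−240) = $236.66.
Refinanced payment = 21,568.13 × 0.0074375 / (1 − (1+0.0074375)^−240) = $193.01.
Monthly savings = $236.66 − $193.01 = $43.65.
Break-even = $250.00 / $43.65 = 5.73 → 6 months.

6 months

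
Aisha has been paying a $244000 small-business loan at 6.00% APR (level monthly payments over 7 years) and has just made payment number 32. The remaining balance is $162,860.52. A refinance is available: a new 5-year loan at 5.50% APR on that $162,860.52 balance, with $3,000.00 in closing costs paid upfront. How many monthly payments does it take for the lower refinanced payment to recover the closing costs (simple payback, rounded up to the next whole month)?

Current payment = 244,000 × 6%/12 / (1 − (1+0.0050000)^−84) = $3,564.49.
Refinanced payment = 162,860.52 × 0.0045833 / (1 − (1+0.0045833)^−60) = $3,110.83.
Monthly savings = $3,564.49 − $3,110.83 = $453.66.
Break-even = $3,000.00 / $453.66 = 6.61 → 7 months.

7 months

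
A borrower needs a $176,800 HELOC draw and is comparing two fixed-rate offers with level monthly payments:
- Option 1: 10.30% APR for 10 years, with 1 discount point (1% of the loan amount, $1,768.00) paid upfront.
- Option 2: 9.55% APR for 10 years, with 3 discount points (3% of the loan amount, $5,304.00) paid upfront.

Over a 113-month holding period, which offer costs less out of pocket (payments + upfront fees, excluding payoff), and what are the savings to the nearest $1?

Option 2 by $4,747

Option 1: monthly rate = 10.3%/12 = 0.0085833; payment = 176,800 × 0.0085833 / (1 − (1+0.0085833)^−120) = $2,365.89.
Option 2: monthly rate = 9.55%/12 = 0.0079583; payment = 176,800 × 0.0079583 / (1 − (1+0.0079583)^−120) = $2,292.59.
Over 113 months: Option 1 costs 113 × $2,365.89 + $1,768.00 = $269,113.57; Option 2 costs 113 × $2,292.59 + $5,304.00 = $264,366.67.
Option 2 is cheaper by $269,113.57 − $264,366.67 = $4,746.90.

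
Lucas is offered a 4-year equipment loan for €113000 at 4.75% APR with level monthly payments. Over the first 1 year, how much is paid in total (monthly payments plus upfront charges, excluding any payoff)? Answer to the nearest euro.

Monthly rate = 4.75%/12 = 0.0039583; payment = 113,000 × 0.0039583 / (1 − (1+0.0039583)^−48) = €2,589.53.
Total outlay = 12 × €2,589.53 = €31,074.36.

€31,074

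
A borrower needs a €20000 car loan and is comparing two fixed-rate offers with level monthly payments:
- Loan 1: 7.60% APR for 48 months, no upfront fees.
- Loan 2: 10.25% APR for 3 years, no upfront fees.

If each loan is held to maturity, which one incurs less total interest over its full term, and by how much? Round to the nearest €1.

Loan 1: monthly rate = 7.6%/12 = 0.0063333; payment = 20,000 × 0.0063333 / (1 − (1+0.0063333)^−48) = €484.51.
Total interest on Loan 1 = 48 × €484.51 − €20,000 = €3,256.48.
Loan 2: monthly rate = 10.25%/12 = 0.0085417; payment = 20,000 × 0.0085417 / (1 − (1+0.0085417)^−36) = €647.69.
Total interest on Loan 2 = 36 × €647.69 − €20,000 = €3,316.84.
Loan 1 is lower by €60.36.

Loan 1 by €60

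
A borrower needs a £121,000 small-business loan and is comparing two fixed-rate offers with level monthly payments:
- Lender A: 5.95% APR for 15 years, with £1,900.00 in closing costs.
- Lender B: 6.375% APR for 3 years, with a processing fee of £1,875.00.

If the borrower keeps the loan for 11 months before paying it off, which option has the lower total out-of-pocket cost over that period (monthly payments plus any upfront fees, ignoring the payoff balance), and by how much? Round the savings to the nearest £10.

Lender A by £29,500

Lender A: monthly rate = 5.95%/12 = 0.0049583; payment = 121,000 × 0.0049583 / (1 − (1+0.0049583)^−180) = £1,017.80.
Lender B: monthly rate = 6.375%/12 = 0.0053125; payment = 121,000 × 0.0053125 / (1 − (1+0.0053125)^−36) = £3,701.65.
Over 11 months: Lender A costs 11 × £1,017.80 + £1,900.00 = £13,095.80; Lender B costs 11 × £3,701.65 + £1,875.00 = £42,593.15.
Lender A is cheaper by £42,593.15 − £13,095.80 = £29,497.35.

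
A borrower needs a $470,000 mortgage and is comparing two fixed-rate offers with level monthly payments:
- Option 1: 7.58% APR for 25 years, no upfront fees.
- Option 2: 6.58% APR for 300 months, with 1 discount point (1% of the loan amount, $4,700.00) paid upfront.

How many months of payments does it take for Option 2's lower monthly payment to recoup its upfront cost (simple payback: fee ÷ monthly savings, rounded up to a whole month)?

16 months

Option 1: at 7.58% the monthly rate is 0.0063167, so the payment is 470,000 × 0.0063167 / (1 − 1.0063167^−300) = $3,497.75.
Option 2: at 6.58% the monthly rate is 0.0054833, so the payment is 470,000 × 0.0054833 / (1 − 1.0054833^−300) = $3,197.01.
Monthly savings = $3,497.75 − $3,197.01 = $300.74.
Break-even = $4,700.00 / $300.74 = 15.63 → 16 months.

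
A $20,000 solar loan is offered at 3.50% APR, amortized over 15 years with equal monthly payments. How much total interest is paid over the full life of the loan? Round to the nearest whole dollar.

$5,736

Monthly rate = 3.5%/12 = 0.0029167; payment = 20,000 × 0.0029167 / (1 − (1+0.0029167)^−180) = $142.98.
Total paid = 180 × $142.98 = $25,736.40; interest = $25,736.40 − $20,000 = $5,736.40.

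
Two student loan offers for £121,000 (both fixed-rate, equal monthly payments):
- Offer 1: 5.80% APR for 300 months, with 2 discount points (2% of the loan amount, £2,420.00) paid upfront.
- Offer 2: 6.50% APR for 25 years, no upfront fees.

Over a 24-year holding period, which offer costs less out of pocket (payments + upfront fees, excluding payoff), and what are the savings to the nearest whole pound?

Offer 1: monthly rate = 5.8%/12 = 0.0048333; payment = 121,000 × 0.0048333 / (1 − (1+0.0048333)^−300) = £764.88.
Offer 2: monthly rate = 6.5%/12 = 0.0054167; payment = 121,000 × 0.0054167 / (1 − (1+0.0054167)^−300) = £817.00.
Over 288 months: Offer 1 costs 288 × £764.88 + £2,420.00 = £222,705.44; Offer 2 costs 288 × £817.00 = £235,296.00.
Offer 1 is cheaper by £235,296.00 − £222,705.44 = £12,590.56.

Offer 1 by £12,591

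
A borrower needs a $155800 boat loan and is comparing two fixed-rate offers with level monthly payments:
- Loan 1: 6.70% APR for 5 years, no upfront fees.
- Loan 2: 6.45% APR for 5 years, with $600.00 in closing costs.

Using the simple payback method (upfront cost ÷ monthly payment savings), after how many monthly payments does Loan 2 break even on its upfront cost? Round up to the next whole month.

Loan 1: monthly rate = 6.7%/12 = 0.0055833; payment = 155,800 × 0.0055833 / (1 − (1+0.0055833)^−60) = $3,063.02.
Loan 2: monthly rate = 6.45%/12 = 0.0053750; payment = 155,800 × 0.0053750 / (1 − (1+0.0053750)^−60) = $3,044.76.
Monthly savings = $3,063.02 − $3,044.76 = $18.26.
Break-even = $600.00 / $18.26 = 32.86 → 33 months.

33 months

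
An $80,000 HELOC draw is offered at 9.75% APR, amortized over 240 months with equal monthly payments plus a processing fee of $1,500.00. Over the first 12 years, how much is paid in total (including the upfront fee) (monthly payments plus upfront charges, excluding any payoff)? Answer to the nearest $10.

$110,770

Monthly rate = 9.75%/12 = 0.0081250; payment = 80,000 × 0.0081250 / (1 − (1+0.0081250)^−240) = $758.81.
Total outlay = 144 × $758.81 + $1,500.00 = $110,768.64.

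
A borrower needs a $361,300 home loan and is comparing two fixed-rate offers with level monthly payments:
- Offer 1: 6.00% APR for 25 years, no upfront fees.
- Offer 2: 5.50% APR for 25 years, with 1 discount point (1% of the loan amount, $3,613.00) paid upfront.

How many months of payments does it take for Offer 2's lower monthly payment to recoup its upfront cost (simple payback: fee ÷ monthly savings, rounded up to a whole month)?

Offer 1: at 6.00% the monthly rate is 0.0050000, so the payment is 361,300 × 0.0050000 / (1 − 1.0050000^−300) = $2,327.86.
Offer 2: monthly rate = 5.5%/12 = 0.0045833; payment = 361,300 × 0.0045833 / (1 − (1+0.0045833)^−300) = $2,218.70.
Monthly savings = $2,327.86 − $2,218.70 = $109.16.
Break-even = $3,613.00 / $109.16 = 33.10 → 34 months.

34 months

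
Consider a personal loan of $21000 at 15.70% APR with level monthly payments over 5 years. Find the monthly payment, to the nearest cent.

At 15.70% the monthly rate is 0.0130833, so the payment is 21,000 × 0.0130833 / (1 − 1.0130833^−60) = $507.34.

$507.34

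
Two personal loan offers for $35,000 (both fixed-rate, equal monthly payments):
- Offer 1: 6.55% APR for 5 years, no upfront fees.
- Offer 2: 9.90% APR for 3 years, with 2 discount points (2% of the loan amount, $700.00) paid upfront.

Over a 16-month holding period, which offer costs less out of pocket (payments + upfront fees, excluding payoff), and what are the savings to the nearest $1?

Offer 1 by $7,773

Offer 1: at 6.55% the monthly rate is 0.0054583, so the payment is 35,000 × 0.0054583 / (1 − 1.0054583^−60) = $685.64.
Offer 2: at 9.90% the monthly rate is 0.0082500, so the payment is 35,000 × 0.0082500 / (1 − 1.0082500^−36) = $1,127.71.
Over 16 months: Offer 1 costs 16 × $685.64 = $10,970.24; Offer 2 costs 16 × $1,127.71 + $700.00 = $18,743.36.
Offer 1 is cheaper by $18,743.36 − $10,970.24 = $7,773.12.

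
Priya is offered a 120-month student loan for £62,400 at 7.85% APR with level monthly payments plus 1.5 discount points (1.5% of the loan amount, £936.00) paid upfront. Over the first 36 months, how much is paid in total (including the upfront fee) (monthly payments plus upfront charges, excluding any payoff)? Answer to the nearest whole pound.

Monthly rate = 7.85%/12 = 0.0065417; payment = 62,400 × 0.0065417 / (1 − (1+0.0065417)^−120) = £752.15.
Total outlay = 36 × £752.15 + £936.00 = £28,013.40.

£28,013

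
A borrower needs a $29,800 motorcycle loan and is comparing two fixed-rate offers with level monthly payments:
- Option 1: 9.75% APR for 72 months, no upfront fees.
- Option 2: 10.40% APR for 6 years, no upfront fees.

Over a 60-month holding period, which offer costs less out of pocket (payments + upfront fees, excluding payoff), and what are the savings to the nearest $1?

Option 1: monthly rate = 9.75%/12 = 0.0081250; payment = 29,800 × 0.0081250 / (1 − (1+0.0081250)^−72) = $548.32.
Option 2: at 10.40% the monthly rate is 0.0086667, so the payment is 29,800 × 0.0086667 / (1 − 1.0086667^−72) = $558.10.
Over 60 months: Option 1 costs 60 × $548.32 = $32,899.20; Option 2 costs 60 × $558.10 = $33,486.00.
Option 1 is cheaper by $33,486.00 − $32,899.20 = $586.80.

Option 1 by $587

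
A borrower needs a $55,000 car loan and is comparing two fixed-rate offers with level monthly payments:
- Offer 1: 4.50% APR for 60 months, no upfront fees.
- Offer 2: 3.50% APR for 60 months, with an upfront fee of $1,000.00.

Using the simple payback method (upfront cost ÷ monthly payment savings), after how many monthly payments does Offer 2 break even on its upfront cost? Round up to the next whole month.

41 months

Offer 1: monthly rate = 4.5%/12 = 0.0037500; payment = 55,000 × 0.0037500 / (1 − (1+0.0037500)^−60) = $1,025.37.
Offer 2: monthly rate = 3.5%/12 = 0.0029167; payment = 55,000 × 0.0029167 / (1 − (1+0.0029167)^−60) = $1,000.55.
Monthly savings = $1,025.37 − $1,000.55 = $24.82.
Break-even = $1,000.00 / $24.82 = 40.29 → 41 months.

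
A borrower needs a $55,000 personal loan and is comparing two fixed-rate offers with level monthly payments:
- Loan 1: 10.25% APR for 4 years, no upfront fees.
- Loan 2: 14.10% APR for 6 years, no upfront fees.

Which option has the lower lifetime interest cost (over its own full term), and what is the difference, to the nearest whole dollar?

Loan 1: at 10.25% the monthly rate is 0.0085417, so the payment is 55,000 × 0.0085417 / (1 − 1.0085417^−48) = $1,401.55.
Total interest on Loan 1 = 48 × $1,401.55 − $55,000 = $12,274.40.
Loan 2: monthly rate = 14.1%/12 = 0.0117500; payment = 55,000 × 0.0117500 / (1 − (1+0.0117500)^−72) = $1,136.26.
Total interest on Loan 2 = 72 × $1,136.26 − $55,000 = $26,810.72.
Loan 1 is lower by $14,536.32.

Loan 1 by $14,536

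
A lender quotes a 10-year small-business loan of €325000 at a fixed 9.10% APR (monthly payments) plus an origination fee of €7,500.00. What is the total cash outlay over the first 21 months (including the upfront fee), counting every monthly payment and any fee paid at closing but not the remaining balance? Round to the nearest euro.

Monthly rate = 9.1%/12 = 0.0075833; payment = 325,000 × 0.0075833 / (1 − (1+0.0075833)^−120) = €4,134.57.
Total outlay = 21 × €4,134.57 + €7,500.00 = €94,325.97.

€94,326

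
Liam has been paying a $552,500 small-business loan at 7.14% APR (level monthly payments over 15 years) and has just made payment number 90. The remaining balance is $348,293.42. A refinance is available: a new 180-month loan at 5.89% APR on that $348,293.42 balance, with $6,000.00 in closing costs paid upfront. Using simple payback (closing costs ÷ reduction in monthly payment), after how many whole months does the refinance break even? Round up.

Current payment = 552,500 × 7.14%/12 / (1 − (1+0.0059500)^−180) = $5,009.37.
Refinanced payment = 348,293.42 × 0.0049083 / (1 − (1+0.0049083)^−180) = $2,918.44.
Monthly savings = $5,009.37 − $2,918.44 = $2,090.93.
Break-even = $6,000.00 / $2,090.93 = 2.87 → 3 months.

3 months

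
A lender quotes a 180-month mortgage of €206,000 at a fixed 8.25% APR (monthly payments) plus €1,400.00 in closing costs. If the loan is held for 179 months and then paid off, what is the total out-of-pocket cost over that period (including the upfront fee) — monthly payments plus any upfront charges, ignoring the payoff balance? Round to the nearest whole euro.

At 8.25% the monthly rate is 0.0068750, so the payment is 206,000 × 0.0068750 / (1 − 1.0068750^−180) = €1,998.49.
Total outlay = 179 × €1,998.49 + €1,400.00 = €359,129.71.

€359,130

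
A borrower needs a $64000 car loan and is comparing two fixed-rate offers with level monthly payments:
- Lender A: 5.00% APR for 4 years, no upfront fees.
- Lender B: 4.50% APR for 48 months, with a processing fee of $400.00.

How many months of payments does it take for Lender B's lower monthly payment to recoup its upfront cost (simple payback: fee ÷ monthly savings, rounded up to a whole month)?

Lender A: at 5.00% the monthly rate is 0.0041667, so the payment is 64,000 × 0.0041667 / (1 − 1.0041667^−48) = $1,473.87.
Lender B: monthly rate = 4.5%/12 = 0.0037500; payment = 64,000 × 0.0037500 / (1 − (1+0.0037500)^−48) = $1,459.42.
Monthly savings = $1,473.87 − $1,459.42 = $14.45.
Break-even = $400.00 / $14.45 = 27.68 → 28 months.

28 months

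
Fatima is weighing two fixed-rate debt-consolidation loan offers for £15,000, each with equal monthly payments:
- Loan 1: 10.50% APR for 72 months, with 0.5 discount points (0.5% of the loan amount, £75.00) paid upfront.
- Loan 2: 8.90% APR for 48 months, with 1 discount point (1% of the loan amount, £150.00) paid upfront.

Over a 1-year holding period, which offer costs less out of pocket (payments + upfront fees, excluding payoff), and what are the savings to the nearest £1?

Loan 1 by £1,166

Loan 1: at 10.50% the monthly rate is 0.0087500, so the payment is 15,000 × 0.0087500 / (1 − 1.0087500^−72) = £281.68.
Loan 2: at 8.90% the monthly rate is 0.0074167, so the payment is 15,000 × 0.0074167 / (1 − 1.0074167^−48) = £372.56.
Over 12 months: Loan 1 costs 12 × £281.68 + £75.00 = £3,455.16; Loan 2 costs 12 × £372.56 + £150.00 = £4,620.72.
Loan 1 is cheaper by £4,620.72 − £3,455.16 = £1,165.56.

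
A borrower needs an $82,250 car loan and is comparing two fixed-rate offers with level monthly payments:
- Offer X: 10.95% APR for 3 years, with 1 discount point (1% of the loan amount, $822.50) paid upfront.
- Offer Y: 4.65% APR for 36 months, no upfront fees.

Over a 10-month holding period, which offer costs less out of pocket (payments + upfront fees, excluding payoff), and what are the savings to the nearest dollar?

Offer X: at 10.95% the monthly rate is 0.0091250, so the payment is 82,250 × 0.0091250 / (1 − 1.0091250^−36) = $2,690.81.
Offer Y: at 4.65% the monthly rate is 0.0038750, so the payment is 82,250 × 0.0038750 / (1 − 1.0038750^−36) = $2,452.20.
Over 10 months: Offer X costs 10 × $2,690.81 + $822.50 = $27,730.60; Offer Y costs 10 × $2,452.20 = $24,522.00.
Offer Y is cheaper by $27,730.60 − $24,522.00 = $3,208.60.

Offer Y by $3,209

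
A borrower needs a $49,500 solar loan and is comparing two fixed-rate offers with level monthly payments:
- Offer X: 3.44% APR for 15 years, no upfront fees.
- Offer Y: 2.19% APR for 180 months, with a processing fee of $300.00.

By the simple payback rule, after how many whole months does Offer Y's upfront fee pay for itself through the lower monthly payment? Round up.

Offer X: monthly rate = 3.44%/12 = 0.0028667; payment = 49,500 × 0.0028667 / (1 − (1+0.0028667)^−180) = $352.41.
Offer Y: at 2.19% the monthly rate is 0.0018250, so the payment is 49,500 × 0.0018250 / (1 − 1.0018250^−180) = $322.89.
Monthly savings = $352.41 − $322.89 = $29.52.
Break-even = $300.00 / $29.52 = 10.16 → 11 months.

11 months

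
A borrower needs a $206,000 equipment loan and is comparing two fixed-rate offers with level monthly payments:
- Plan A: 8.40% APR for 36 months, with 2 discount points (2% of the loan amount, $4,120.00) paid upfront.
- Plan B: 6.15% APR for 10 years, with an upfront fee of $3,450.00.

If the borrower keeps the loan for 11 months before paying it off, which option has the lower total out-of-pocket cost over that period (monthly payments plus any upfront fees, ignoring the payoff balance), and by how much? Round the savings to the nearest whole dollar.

Plan A: monthly rate = 8.4%/12 = 0.0070000; payment = 206,000 × 0.0070000 / (1 − (1+0.0070000)^−36) = $6,493.37.
Plan B: monthly rate = 6.15%/12 = 0.0051250; payment = 206,000 × 0.0051250 / (1 − (1+0.0051250)^−120) = $2,302.57.
Over 11 months: Plan A costs 11 × $6,493.37 + $4,120.00 = $75,547.07; Plan B costs 11 × $2,302.57 + $3,450.00 = $28,778.27.
Plan B is cheaper by $75,547.07 − $28,778.27 = $46,768.80.

Plan B by $46,769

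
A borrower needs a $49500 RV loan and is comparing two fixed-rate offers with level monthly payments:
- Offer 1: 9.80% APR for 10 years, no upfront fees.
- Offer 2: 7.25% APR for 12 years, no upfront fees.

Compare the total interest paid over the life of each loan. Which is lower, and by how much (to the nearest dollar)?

Offer 2 by $3,585

Offer 1: at 9.80% the monthly rate is 0.0081667, so the payment is 49,500 × 0.0081667 / (1 − 1.0081667^−120) = $648.68.
Total interest on Offer 1 = 120 × $648.68 − $49,500 = $28,341.60.
Offer 2: monthly rate = 7.25%/12 = 0.0060417; payment = 49,500 × 0.0060417 / (1 − (1+0.0060417)^−144) = $515.67.
Total interest on Offer 2 = 144 × $515.67 − $49,500 = $24,756.48.
Offer 2 is lower by $3,585.12.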